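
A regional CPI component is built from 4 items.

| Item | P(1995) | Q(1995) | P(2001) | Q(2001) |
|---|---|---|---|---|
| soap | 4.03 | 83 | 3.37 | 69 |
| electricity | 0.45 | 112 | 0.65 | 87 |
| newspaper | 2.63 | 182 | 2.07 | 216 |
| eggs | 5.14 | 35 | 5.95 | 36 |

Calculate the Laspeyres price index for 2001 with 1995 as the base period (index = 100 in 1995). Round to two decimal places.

Laspeyres price index uses base-period quantities as weights.
ΣP(2001)·Q(1995) = 3.37×83 + 0.65×112 + 2.07×182 + 5.95×35 = 279.71 + 72.8 + 376.74 + 208.25 = 937.5
ΣP(1995)·Q(1995) = 4.03×83 + 0.45×112 + 2.63×182 + 5.14×35 = 334.49 + 50.4 + 478.66 + 179.9 = 1043.45
Index = 937.5 / 1043.45 × 100 = 89.8462

89.85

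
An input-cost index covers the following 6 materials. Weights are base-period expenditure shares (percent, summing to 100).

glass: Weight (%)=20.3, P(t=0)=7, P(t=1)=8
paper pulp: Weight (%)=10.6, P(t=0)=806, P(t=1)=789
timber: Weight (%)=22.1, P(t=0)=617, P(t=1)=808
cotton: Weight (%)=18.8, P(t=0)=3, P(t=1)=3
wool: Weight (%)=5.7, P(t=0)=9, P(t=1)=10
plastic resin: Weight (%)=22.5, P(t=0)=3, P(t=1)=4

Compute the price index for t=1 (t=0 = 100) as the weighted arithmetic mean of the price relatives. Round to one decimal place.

117.7

glass: 20.3 × (8/7) = 20.3 × 1.142857 = 23.2000
paper pulp: 10.6 × (789/806) = 10.6 × 0.978908 = 10.3764
timber: 22.1 × (808/617) = 22.1 × 1.309562 = 28.9413
cotton: 18.8 × (3/3) = 18.8 × 1.000000 = 18.8000
wool: 5.7 × (10/9) = 5.7 × 1.111111 = 6.3333
plastic resin: 22.5 × (4/3) = 22.5 × 1.333333 = 30.0000
Index = Σ wᵢ·(p₁ᵢ/p₀ᵢ) = 23.2000 + 10.3764 + 28.9413 + 18.8000 + 6.3333 + 30.0000 = 117.6511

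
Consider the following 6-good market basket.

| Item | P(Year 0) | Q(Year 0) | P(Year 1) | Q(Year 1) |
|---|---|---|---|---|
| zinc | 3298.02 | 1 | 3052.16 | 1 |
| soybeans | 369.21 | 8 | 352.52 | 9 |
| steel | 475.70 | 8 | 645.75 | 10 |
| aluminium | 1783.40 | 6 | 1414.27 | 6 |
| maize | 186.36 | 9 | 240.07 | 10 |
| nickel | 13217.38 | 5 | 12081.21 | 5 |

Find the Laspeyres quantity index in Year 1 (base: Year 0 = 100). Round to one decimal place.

Laspeyres quantity index uses base-period prices as weights.
ΣP(Year 0)·Q(Year 1) = 3298.02×1 + 369.21×9 + 475.70×10 + 1783.40×6 + 186.36×10 + 13217.38×5 = 3298.02 + 3322.89 + 4757 + 10700.4 + 1863.6 + 66086.9 = 90028.81
ΣP(Year 0)·Q(Year 0) = 3298.02×1 + 369.21×8 + 475.70×8 + 1783.40×6 + 186.36×9 + 13217.38×5 = 3298.02 + 2953.68 + 3805.6 + 10700.4 + 1677.24 + 66086.9 = 88521.84
Index = 90028.81 / 88521.84 × 100 = 101.7024

101.7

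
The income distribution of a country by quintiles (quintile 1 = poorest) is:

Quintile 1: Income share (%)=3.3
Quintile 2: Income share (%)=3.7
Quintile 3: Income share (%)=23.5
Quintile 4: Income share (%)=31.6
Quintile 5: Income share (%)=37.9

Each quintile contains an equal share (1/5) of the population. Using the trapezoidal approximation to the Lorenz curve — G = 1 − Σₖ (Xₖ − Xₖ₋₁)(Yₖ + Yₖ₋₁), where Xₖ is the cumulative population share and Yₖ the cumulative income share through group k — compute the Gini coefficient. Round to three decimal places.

Cumulative income shares Yₖ: 0.0330, 0.0700, 0.3050, 0.6210, 1.0000
Σ (Xₖ−Xₖ₋₁)(Yₖ+Yₖ₋₁) = (1/5)(0.0330+0.0000) + (1/5)(0.0700+0.0330) + (1/5)(0.3050+0.0700) + (1/5)(0.6210+0.3050) + (1/5)(1.0000+0.6210)
  = 0.0066 + 0.0206 + 0.0750 + 0.1852 + 0.3242 = 0.6116
G = 1 − 0.6116 = 0.3884

0.388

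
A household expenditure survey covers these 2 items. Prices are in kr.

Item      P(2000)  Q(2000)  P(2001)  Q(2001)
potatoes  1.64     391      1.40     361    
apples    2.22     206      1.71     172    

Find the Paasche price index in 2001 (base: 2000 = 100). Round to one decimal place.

82.1

Paasche price index uses current-period quantities as weights.
ΣP(2001)·Q(2001) = 1.40×361 + 1.71×172 = 505.4 + 294.12 = 799.52
ΣP(2000)·Q(2001) = 1.64×361 + 2.22×172 = 592.04 + 381.84 = 973.88
Index = 799.52 / 973.88 × 100 = 82.0964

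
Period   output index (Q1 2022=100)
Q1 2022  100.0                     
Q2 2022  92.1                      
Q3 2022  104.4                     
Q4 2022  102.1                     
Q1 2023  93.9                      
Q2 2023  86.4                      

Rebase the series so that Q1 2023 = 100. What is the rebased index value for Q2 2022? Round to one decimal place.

Rebased(Q2 2022) = 92.1 / 93.9 × 100 = 98.0831

98.1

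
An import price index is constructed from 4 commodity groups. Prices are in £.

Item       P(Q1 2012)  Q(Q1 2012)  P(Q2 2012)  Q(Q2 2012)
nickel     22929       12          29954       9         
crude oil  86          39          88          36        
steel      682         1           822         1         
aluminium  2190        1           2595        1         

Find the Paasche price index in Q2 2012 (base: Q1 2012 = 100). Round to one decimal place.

130.1

Paasche price index uses current-period quantities as weights.
ΣP(Q2 2012)·Q(Q2 2012) = 29954×9 + 88×36 + 822×1 + 2595×1 = 269586 + 3168 + 822 + 2595 = 276171
ΣP(Q1 2012)·Q(Q2 2012) = 22929×9 + 86×36 + 682×1 + 2190×1 = 206361 + 3096 + 682 + 2190 = 212329
Index = 276171 / 212329 × 100 = 130.0675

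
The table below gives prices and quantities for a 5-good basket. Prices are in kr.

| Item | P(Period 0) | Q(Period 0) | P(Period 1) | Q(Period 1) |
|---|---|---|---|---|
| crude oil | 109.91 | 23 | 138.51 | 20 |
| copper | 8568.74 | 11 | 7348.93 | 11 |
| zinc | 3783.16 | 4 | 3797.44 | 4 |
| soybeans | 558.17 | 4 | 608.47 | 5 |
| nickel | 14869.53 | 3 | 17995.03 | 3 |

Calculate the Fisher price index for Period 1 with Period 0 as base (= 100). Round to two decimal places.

98.02

Laspeyres component (base-period weights):
ΣP(Period 1)Q(Period 0) = 138.51×23 + 7348.93×11 + 3797.44×4 + 608.47×4 + 17995.03×3 = 3185.73 + 80838.23 + 15189.76 + 2433.88 + 53985.09 = 155632.69
ΣP(Period 0)Q(Period 0) = 109.91×23 + 8568.74×11 + 3783.16×4 + 558.17×4 + 14869.53×3 = 2527.93 + 94256.14 + 15132.64 + 2232.68 + 44608.59 = 158757.98
L = 155632.69 / 158757.98 × 100 = 98.0314
Paasche component (current-period weights):
ΣP(Period 1)Q(Period 1) = 138.51×20 + 7348.93×11 + 3797.44×4 + 608.47×5 + 17995.03×3 = 2770.2 + 80838.23 + 15189.76 + 3042.35 + 53985.09 = 155825.63
ΣP(Period 0)Q(Period 1) = 109.91×20 + 8568.74×11 + 3783.16×4 + 558.17×5 + 14869.53×3 = 2198.2 + 94256.14 + 15132.64 + 2790.85 + 44608.59 = 158986.42
P = 155825.63 / 158986.42 × 100 = 98.0119
Fisher = √(L × P) = √(98.0314 × 98.0119) = 98.0217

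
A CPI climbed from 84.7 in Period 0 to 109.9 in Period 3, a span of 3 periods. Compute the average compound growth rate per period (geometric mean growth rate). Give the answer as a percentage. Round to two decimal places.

Growth factor = (109.9/84.7)^(1/3) = (1.297521)^(1/3) = 1.090699
Growth rate = 1.090699 − 1 = 0.090699 = 9.0699%

9.07%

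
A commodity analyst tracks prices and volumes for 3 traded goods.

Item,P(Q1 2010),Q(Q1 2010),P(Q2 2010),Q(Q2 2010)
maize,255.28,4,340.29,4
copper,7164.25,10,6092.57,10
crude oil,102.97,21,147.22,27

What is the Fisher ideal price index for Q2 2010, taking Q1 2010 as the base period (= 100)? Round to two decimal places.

Laspeyres component (base-period weights):
ΣP(Q2 2010)Q(Q1 2010) = 340.29×4 + 6092.57×10 + 147.22×21 = 1361.16 + 60925.7 + 3091.62 = 65378.48
ΣP(Q1 2010)Q(Q1 2010) = 255.28×4 + 7164.25×10 + 102.97×21 = 1021.12 + 71642.5 + 2162.37 = 74825.99
L = 65378.48 / 74825.99 × 100 = 87.3740
Paasche component (current-period weights):
ΣP(Q2 2010)Q(Q2 2010) = 340.29×4 + 6092.57×10 + 147.22×27 = 1361.16 + 60925.7 + 3974.94 = 66261.8
ΣP(Q1 2010)Q(Q2 2010) = 255.28×4 + 7164.25×10 + 102.97×27 = 1021.12 + 71642.5 + 2780.19 = 75443.81
P = 66261.8 / 75443.81 × 100 = 87.8293
Fisher = √(L × P) = √(87.3740 × 87.8293) = 87.6014

87.60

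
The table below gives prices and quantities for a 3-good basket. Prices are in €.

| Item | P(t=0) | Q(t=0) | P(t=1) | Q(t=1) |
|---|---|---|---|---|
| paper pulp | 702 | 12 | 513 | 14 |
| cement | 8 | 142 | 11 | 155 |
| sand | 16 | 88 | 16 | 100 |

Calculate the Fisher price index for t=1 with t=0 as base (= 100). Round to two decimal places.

82.99

Laspeyres component (base-period weights):
ΣP(t=1)Q(t=0) = 513×12 + 11×142 + 16×88 = 6156 + 1562 + 1408 = 9126
ΣP(t=0)Q(t=0) = 702×12 + 8×142 + 16×88 = 8424 + 1136 + 1408 = 10968
L = 9126 / 10968 × 100 = 83.2057
Paasche component (current-period weights):
ΣP(t=1)Q(t=1) = 513×14 + 11×155 + 16×100 = 7182 + 1705 + 1600 = 10487
ΣP(t=0)Q(t=1) = 702×14 + 8×155 + 16×100 = 9828 + 1240 + 1600 = 12668
P = 10487 / 12668 × 100 = 82.7834
Fisher = √(L × P) = √(83.2057 × 82.7834) = 82.9943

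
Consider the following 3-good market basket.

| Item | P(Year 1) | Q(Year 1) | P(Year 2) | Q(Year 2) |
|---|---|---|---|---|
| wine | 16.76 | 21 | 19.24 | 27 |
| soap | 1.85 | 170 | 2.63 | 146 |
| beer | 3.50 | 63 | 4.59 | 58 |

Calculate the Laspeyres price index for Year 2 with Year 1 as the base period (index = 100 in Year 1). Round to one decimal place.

128.6

Laspeyres price index uses base-period quantities as weights.
ΣP(Year 2)·Q(Year 1) = 19.24×21 + 2.63×170 + 4.59×63 = 404.04 + 447.1 + 289.17 = 1140.31
ΣP(Year 1)·Q(Year 1) = 16.76×21 + 1.85×170 + 3.50×63 = 351.96 + 314.5 + 220.5 = 886.96
Index = 1140.31 / 886.96 × 100 = 128.5639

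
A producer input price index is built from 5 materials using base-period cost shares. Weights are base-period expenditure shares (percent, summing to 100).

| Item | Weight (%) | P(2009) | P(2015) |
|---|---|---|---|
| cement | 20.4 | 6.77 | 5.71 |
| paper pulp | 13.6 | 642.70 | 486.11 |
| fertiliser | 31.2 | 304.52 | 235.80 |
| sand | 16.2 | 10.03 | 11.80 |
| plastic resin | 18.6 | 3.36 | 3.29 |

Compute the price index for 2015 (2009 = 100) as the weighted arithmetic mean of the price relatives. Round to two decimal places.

cement: 20.4 × (5.71/6.77) = 20.4 × 0.843427 = 17.2059
paper pulp: 13.6 × (486.11/642.70) = 13.6 × 0.756356 = 10.2864
fertiliser: 31.2 × (235.80/304.52) = 31.2 × 0.774333 = 24.1592
sand: 16.2 × (11.80/10.03) = 16.2 × 1.176471 = 19.0588
plastic resin: 18.6 × (3.29/3.36) = 18.6 × 0.979167 = 18.2125
Index = Σ wᵢ·(p₁ᵢ/p₀ᵢ) = 17.2059 + 10.2864 + 24.1592 + 19.0588 + 18.2125 = 88.9229

88.92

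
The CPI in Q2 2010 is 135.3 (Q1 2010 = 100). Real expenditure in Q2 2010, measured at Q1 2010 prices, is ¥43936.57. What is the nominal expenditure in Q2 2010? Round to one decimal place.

Nominal = Real × (Index/100) = 43936.57 × (135.3/100)
        = 43936.57 × 1.353 = 59446.1792

59446.2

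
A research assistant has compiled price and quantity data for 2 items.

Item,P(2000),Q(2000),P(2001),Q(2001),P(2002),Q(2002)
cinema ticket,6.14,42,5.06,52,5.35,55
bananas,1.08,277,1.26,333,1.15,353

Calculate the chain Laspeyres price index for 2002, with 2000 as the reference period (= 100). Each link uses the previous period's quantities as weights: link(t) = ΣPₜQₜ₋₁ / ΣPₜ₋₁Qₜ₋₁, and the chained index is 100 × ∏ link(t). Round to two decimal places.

Link 2000→2001:
ΣP(2001)Q(2000) = 5.06×42 + 1.26×277 = 212.52 + 349.02 = 561.54
ΣP(2000)Q(2000) = 6.14×42 + 1.08×277 = 257.88 + 299.16 = 557.04
link = 561.54/557.04 = 1.008078
Link 2001→2002:
ΣP(2002)Q(2001) = 5.35×52 + 1.15×333 = 278.2 + 382.95 = 661.15
ΣP(2001)Q(2001) = 5.06×52 + 1.26×333 = 263.12 + 419.58 = 682.7
link = 661.15/682.7 = 0.968434
Chained index = 100 × 1.008078 × 0.968434 = 97.6258

97.63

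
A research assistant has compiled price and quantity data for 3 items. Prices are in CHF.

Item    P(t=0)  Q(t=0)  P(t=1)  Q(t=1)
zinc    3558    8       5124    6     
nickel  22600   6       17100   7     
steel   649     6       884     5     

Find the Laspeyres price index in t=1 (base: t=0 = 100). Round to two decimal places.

88.65

Laspeyres price index uses base-period quantities as weights.
ΣP(t=1)·Q(t=0) = 5124×8 + 17100×6 + 884×6 = 40992 + 102600 + 5304 = 148896
ΣP(t=0)·Q(t=0) = 3558×8 + 22600×6 + 649×6 = 28464 + 135600 + 3894 = 167958
Index = 148896 / 167958 × 100 = 88.6507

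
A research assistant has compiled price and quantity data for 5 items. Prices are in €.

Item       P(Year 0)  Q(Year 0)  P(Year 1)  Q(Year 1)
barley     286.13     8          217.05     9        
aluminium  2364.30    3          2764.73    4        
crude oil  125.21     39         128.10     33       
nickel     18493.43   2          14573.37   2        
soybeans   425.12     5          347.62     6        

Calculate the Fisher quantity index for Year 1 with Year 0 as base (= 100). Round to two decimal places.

104.96

Laspeyres component (base-period weights):
ΣP(Year 0)Q(Year 1) = 286.13×9 + 2364.30×4 + 125.21×33 + 18493.43×2 + 425.12×6 = 2575.17 + 9457.2 + 4131.93 + 36986.86 + 2550.72 = 55701.88
ΣP(Year 0)Q(Year 0) = 286.13×8 + 2364.30×3 + 125.21×39 + 18493.43×2 + 425.12×5 = 2289.04 + 7092.9 + 4883.19 + 36986.86 + 2125.6 = 53377.59
L = 55701.88 / 53377.59 × 100 = 104.3544
Paasche component (current-period weights):
ΣP(Year 1)Q(Year 1) = 217.05×9 + 2764.73×4 + 128.10×33 + 14573.37×2 + 347.62×6 = 1953.45 + 11058.92 + 4227.3 + 29146.74 + 2085.72 = 48472.13
ΣP(Year 1)Q(Year 0) = 217.05×8 + 2764.73×3 + 128.10×39 + 14573.37×2 + 347.62×5 = 1736.4 + 8294.19 + 4995.9 + 29146.74 + 1738.1 = 45911.33
P = 48472.13 / 45911.33 × 100 = 105.5777
Fisher = √(L × P) = √(104.3544 × 105.5777) = 104.9643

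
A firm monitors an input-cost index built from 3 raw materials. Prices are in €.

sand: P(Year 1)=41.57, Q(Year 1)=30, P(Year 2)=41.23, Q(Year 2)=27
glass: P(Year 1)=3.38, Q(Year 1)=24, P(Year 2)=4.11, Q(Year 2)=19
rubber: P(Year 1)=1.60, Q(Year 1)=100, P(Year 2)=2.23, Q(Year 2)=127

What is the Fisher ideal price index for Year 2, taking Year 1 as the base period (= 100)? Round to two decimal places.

Laspeyres component (base-period weights):
ΣP(Year 2)Q(Year 1) = 41.23×30 + 4.11×24 + 2.23×100 = 1236.9 + 98.64 + 223 = 1558.54
ΣP(Year 1)Q(Year 1) = 41.57×30 + 3.38×24 + 1.60×100 = 1247.1 + 81.12 + 160 = 1488.22
L = 1558.54 / 1488.22 × 100 = 104.7251
Paasche component (current-period weights):
ΣP(Year 2)Q(Year 2) = 41.23×27 + 4.11×19 + 2.23×127 = 1113.21 + 78.09 + 283.21 = 1474.51
ΣP(Year 1)Q(Year 2) = 41.57×27 + 3.38×19 + 1.60×127 = 1122.39 + 64.22 + 203.2 = 1389.81
P = 1474.51 / 1389.81 × 100 = 106.0944
Fisher = √(L × P) = √(104.7251 × 106.0944) = 105.4075

105.41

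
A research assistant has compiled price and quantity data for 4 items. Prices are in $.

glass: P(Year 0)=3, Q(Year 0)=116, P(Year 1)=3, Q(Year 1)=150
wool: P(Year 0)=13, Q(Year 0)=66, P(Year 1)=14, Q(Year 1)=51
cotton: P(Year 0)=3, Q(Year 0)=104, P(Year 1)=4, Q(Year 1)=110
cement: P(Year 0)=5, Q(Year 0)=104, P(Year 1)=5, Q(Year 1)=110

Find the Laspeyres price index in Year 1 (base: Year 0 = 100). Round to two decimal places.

108.34

Laspeyres price index uses base-period quantities as weights.
ΣP(Year 1)·Q(Year 0) = 3×116 + 14×66 + 4×104 + 5×104 = 348 + 924 + 416 + 520 = 2208
ΣP(Year 0)·Q(Year 0) = 3×116 + 13×66 + 3×104 + 5×104 = 348 + 858 + 312 + 520 = 2038
Index = 2208 / 2038 × 100 = 108.3415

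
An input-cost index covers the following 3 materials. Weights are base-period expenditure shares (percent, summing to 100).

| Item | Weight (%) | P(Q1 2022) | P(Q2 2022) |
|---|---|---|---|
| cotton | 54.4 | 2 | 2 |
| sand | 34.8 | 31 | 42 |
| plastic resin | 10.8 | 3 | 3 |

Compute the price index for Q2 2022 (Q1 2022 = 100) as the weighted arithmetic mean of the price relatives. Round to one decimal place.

112.3

cotton: 54.4 × (2/2) = 54.4 × 1.000000 = 54.4000
sand: 34.8 × (42/31) = 34.8 × 1.354839 = 47.1484
plastic resin: 10.8 × (3/3) = 10.8 × 1.000000 = 10.8000
Index = Σ wᵢ·(p₁ᵢ/p₀ᵢ) = 54.4000 + 47.1484 + 10.8000 = 112.3484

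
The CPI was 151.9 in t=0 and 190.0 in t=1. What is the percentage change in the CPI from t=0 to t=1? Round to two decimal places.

25.08%

Change = (190.0 − 151.9) / 151.9 × 100
       = 38.1 / 151.9 × 100 = 25.0823%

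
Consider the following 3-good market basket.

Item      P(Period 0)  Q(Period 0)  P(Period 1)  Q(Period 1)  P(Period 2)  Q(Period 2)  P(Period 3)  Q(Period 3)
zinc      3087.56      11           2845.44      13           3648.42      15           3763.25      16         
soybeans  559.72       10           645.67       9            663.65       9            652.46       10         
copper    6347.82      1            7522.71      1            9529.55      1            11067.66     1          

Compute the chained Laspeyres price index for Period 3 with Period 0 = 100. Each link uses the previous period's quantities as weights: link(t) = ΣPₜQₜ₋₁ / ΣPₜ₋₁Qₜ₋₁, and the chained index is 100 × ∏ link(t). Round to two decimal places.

128.89

Link Period 0→Period 1:
ΣP(Period 1)Q(Period 0) = 2845.44×11 + 645.67×10 + 7522.71×1 = 31299.84 + 6456.7 + 7522.71 = 45279.25
ΣP(Period 0)Q(Period 0) = 3087.56×11 + 559.72×10 + 6347.82×1 = 33963.16 + 5597.2 + 6347.82 = 45908.18
link = 45279.25/45908.18 = 0.986300
Link Period 1→Period 2:
ΣP(Period 2)Q(Period 1) = 3648.42×13 + 663.65×9 + 9529.55×1 = 47429.46 + 5972.85 + 9529.55 = 62931.86
ΣP(Period 1)Q(Period 1) = 2845.44×13 + 645.67×9 + 7522.71×1 = 36990.72 + 5811.03 + 7522.71 = 50324.46
link = 62931.86/50324.46 = 1.250522
Link Period 2→Period 3:
ΣP(Period 3)Q(Period 2) = 3763.25×15 + 652.46×9 + 11067.66×1 = 56448.75 + 5872.14 + 11067.66 = 73388.55
ΣP(Period 2)Q(Period 2) = 3648.42×15 + 663.65×9 + 9529.55×1 = 54726.3 + 5972.85 + 9529.55 = 70228.7
link = 73388.55/70228.7 = 1.044994
Chained index = 100 × 0.986300 × 1.250522 × 1.044994 = 128.8885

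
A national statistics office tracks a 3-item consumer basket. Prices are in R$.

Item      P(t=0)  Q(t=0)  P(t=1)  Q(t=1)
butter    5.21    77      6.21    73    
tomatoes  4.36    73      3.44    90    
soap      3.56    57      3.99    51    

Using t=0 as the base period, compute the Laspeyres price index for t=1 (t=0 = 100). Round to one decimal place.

103.7

Laspeyres price index uses base-period quantities as weights.
ΣP(t=1)·Q(t=0) = 6.21×77 + 3.44×73 + 3.99×57 = 478.17 + 251.12 + 227.43 = 956.72
ΣP(t=0)·Q(t=0) = 5.21×77 + 4.36×73 + 3.56×57 = 401.17 + 318.28 + 202.92 = 922.37
Index = 956.72 / 922.37 × 100 = 103.7241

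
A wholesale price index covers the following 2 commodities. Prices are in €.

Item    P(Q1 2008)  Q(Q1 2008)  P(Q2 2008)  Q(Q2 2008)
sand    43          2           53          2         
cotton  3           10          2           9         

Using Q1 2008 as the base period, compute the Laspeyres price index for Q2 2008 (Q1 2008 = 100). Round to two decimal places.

Laspeyres price index uses base-period quantities as weights.
ΣP(Q2 2008)·Q(Q1 2008) = 53×2 + 2×10 = 106 + 20 = 126
ΣP(Q1 2008)·Q(Q1 2008) = 43×2 + 3×10 = 86 + 30 = 116
Index = 126 / 116 × 100 = 108.6207

108.62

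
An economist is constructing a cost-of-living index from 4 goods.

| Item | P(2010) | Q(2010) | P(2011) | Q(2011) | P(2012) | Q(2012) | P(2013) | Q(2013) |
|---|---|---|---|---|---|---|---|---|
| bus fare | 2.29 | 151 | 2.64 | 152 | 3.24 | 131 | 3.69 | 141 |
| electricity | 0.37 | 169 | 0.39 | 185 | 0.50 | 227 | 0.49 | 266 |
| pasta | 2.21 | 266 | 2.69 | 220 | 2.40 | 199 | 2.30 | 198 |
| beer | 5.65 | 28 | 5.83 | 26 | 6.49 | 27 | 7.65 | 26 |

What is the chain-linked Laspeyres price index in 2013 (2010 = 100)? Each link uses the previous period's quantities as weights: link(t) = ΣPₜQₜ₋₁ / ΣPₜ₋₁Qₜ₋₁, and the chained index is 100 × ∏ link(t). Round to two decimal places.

Link 2010→2011:
ΣP(2011)Q(2010) = 2.64×151 + 0.39×169 + 2.69×266 + 5.83×28 = 398.64 + 65.91 + 715.54 + 163.24 = 1343.33
ΣP(2010)Q(2010) = 2.29×151 + 0.37×169 + 2.21×266 + 5.65×28 = 345.79 + 62.53 + 587.86 + 158.2 = 1154.38
link = 1343.33/1154.38 = 1.163681
Link 2011→2012:
ΣP(2012)Q(2011) = 3.24×152 + 0.50×185 + 2.40×220 + 6.49×26 = 492.48 + 92.5 + 528 + 168.74 = 1281.72
ΣP(2011)Q(2011) = 2.64×152 + 0.39×185 + 2.69×220 + 5.83×26 = 401.28 + 72.15 + 591.8 + 151.58 = 1216.81
link = 1281.72/1216.81 = 1.053344
Link 2012→2013:
ΣP(2013)Q(2012) = 3.69×131 + 0.49×227 + 2.30×199 + 7.65×27 = 483.39 + 111.23 + 457.7 + 206.55 = 1258.87
ΣP(2012)Q(2012) = 3.24×131 + 0.50×227 + 2.40×199 + 6.49×27 = 424.44 + 113.5 + 477.6 + 175.23 = 1190.77
link = 1258.87/1190.77 = 1.057190
Chained index = 100 × 1.163681 × 1.053344 × 1.057190 = 129.5858

129.59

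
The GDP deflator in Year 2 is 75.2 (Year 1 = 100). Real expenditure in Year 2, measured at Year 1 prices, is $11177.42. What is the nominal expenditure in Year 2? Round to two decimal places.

8405.42

Nominal = Real × (Index/100) = 11177.42 × (75.2/100)
        = 11177.42 × 0.752 = 8405.4198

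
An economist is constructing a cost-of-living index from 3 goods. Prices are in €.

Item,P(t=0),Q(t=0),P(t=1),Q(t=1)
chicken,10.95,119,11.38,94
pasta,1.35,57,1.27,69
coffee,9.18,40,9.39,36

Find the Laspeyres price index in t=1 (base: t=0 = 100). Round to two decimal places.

Laspeyres price index uses base-period quantities as weights.
ΣP(t=1)·Q(t=0) = 11.38×119 + 1.27×57 + 9.39×40 = 1354.22 + 72.39 + 375.6 = 1802.21
ΣP(t=0)·Q(t=0) = 10.95×119 + 1.35×57 + 9.18×40 = 1303.05 + 76.95 + 367.2 = 1747.2
Index = 1802.21 / 1747.2 × 100 = 103.1485

103.15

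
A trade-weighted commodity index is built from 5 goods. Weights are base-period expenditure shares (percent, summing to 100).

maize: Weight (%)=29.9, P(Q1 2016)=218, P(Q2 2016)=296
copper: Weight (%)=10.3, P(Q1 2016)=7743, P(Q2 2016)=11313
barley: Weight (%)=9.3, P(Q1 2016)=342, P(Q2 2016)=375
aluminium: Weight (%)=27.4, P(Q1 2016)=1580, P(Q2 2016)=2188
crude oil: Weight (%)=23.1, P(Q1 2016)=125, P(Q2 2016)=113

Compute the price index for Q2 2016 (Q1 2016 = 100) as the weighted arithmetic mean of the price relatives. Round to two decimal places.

maize: 29.9 × (296/218) = 29.9 × 1.357798 = 40.5982
copper: 10.3 × (11313/7743) = 10.3 × 1.461062 = 15.0489
barley: 9.3 × (375/342) = 9.3 × 1.096491 = 10.1974
aluminium: 27.4 × (2188/1580) = 27.4 × 1.384810 = 37.9438
crude oil: 23.1 × (113/125) = 23.1 × 0.904000 = 20.8824
Index = Σ wᵢ·(p₁ᵢ/p₀ᵢ) = 40.5982 + 15.0489 + 10.1974 + 37.9438 + 20.8824 = 124.6707

124.67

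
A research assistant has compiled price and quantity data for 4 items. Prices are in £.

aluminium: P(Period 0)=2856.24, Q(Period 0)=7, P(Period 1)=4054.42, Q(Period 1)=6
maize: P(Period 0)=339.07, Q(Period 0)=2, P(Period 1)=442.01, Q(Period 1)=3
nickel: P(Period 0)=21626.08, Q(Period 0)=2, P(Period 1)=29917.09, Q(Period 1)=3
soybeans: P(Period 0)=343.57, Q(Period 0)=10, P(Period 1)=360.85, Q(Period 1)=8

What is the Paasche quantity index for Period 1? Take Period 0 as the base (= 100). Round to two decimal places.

Paasche quantity index uses current-period prices as weights.
ΣP(Period 1)·Q(Period 1) = 4054.42×6 + 442.01×3 + 29917.09×3 + 360.85×8 = 24326.52 + 1326.03 + 89751.27 + 2886.8 = 118290.62
ΣP(Period 1)·Q(Period 0) = 4054.42×7 + 442.01×2 + 29917.09×2 + 360.85×10 = 28380.94 + 884.02 + 59834.18 + 3608.5 = 92707.64
Index = 118290.62 / 92707.64 × 100 = 127.5953

127.60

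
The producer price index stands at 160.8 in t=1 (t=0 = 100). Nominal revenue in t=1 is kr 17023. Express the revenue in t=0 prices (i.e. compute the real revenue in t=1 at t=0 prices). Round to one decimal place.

10586.4

Real = Nominal ÷ (Index/100) = 17023 ÷ (160.8/100)
     = 17023 ÷ 1.608 = 10586.4428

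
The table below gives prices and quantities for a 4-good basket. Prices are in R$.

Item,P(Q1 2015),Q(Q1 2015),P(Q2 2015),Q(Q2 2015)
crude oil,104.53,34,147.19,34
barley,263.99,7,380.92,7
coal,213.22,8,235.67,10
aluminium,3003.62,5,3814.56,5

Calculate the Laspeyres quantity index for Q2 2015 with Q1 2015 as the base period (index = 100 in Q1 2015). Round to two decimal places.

Laspeyres quantity index uses base-period prices as weights.
ΣP(Q1 2015)·Q(Q2 2015) = 104.53×34 + 263.99×7 + 213.22×10 + 3003.62×5 = 3554.02 + 1847.93 + 2132.2 + 15018.1 = 22552.25
ΣP(Q1 2015)·Q(Q1 2015) = 104.53×34 + 263.99×7 + 213.22×8 + 3003.62×5 = 3554.02 + 1847.93 + 1705.76 + 15018.1 = 22125.81
Index = 22552.25 / 22125.81 × 100 = 101.9273

101.93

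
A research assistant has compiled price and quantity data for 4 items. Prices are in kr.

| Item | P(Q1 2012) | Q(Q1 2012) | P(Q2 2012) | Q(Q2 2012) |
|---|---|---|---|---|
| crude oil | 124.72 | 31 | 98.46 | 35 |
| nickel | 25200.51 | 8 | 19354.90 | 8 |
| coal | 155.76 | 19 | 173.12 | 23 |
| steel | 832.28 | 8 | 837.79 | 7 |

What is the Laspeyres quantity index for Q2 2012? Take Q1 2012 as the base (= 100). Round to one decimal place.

100.1

Laspeyres quantity index uses base-period prices as weights.
ΣP(Q1 2012)·Q(Q2 2012) = 124.72×35 + 25200.51×8 + 155.76×23 + 832.28×7 = 4365.2 + 201604.08 + 3582.48 + 5825.96 = 215377.72
ΣP(Q1 2012)·Q(Q1 2012) = 124.72×31 + 25200.51×8 + 155.76×19 + 832.28×8 = 3866.32 + 201604.08 + 2959.44 + 6658.24 = 215088.08
Index = 215377.72 / 215088.08 × 100 = 100.1347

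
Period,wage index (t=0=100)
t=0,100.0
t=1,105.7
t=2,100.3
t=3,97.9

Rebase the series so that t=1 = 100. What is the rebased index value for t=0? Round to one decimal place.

Rebased(t=0) = 100.0 / 105.7 × 100 = 94.6074

94.6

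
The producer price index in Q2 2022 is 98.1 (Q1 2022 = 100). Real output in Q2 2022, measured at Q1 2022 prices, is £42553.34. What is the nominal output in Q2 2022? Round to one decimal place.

41744.8

Nominal = Real × (Index/100) = 42553.34 × (98.1/100)
        = 42553.34 × 0.981 = 41744.8265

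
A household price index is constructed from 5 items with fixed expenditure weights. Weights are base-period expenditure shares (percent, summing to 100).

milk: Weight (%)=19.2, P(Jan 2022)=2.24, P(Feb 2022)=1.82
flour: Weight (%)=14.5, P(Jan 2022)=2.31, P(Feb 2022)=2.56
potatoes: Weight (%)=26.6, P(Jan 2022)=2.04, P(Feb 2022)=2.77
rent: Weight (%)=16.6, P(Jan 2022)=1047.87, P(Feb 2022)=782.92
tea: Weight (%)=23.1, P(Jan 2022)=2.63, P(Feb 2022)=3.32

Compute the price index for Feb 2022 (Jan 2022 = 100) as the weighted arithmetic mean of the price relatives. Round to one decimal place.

109.4

milk: 19.2 × (1.82/2.24) = 19.2 × 0.812500 = 15.6000
flour: 14.5 × (2.56/2.31) = 14.5 × 1.108225 = 16.0693
potatoes: 26.6 × (2.77/2.04) = 26.6 × 1.357843 = 36.1186
rent: 16.6 × (782.92/1047.87) = 16.6 × 0.747154 = 12.4028
tea: 23.1 × (3.32/2.63) = 23.1 × 1.262357 = 29.1605
Index = Σ wᵢ·(p₁ᵢ/p₀ᵢ) = 15.6000 + 16.0693 + 36.1186 + 12.4028 + 29.1605 = 109.3511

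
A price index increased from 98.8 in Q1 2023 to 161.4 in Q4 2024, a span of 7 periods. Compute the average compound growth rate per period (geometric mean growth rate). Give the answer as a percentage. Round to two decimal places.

7.26%

Growth factor = (161.4/98.8)^(1/7) = (1.633603)^(1/7) = 1.072629
Growth rate = 1.072629 − 1 = 0.072629 = 7.2629%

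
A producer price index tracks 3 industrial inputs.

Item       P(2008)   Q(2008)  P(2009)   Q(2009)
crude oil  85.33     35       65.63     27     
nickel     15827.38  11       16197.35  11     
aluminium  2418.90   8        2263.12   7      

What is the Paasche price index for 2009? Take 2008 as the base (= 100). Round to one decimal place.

101.3

Paasche price index uses current-period quantities as weights.
ΣP(2009)·Q(2009) = 65.63×27 + 16197.35×11 + 2263.12×7 = 1772.01 + 178170.85 + 15841.84 = 195784.7
ΣP(2008)·Q(2009) = 85.33×27 + 15827.38×11 + 2418.90×7 = 2303.91 + 174101.18 + 16932.3 = 193337.39
Index = 195784.7 / 193337.39 × 100 = 101.2658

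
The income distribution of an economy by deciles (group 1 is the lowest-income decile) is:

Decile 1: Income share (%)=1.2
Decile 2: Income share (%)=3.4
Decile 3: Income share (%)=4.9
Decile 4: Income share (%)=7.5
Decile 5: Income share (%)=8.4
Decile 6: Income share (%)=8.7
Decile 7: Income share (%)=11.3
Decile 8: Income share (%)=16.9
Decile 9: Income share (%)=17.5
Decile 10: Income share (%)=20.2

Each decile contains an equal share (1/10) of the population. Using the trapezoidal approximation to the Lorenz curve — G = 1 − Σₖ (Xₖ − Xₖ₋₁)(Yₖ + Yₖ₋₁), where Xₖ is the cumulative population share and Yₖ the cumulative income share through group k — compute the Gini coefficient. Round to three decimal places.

Cumulative income shares Yₖ: 0.0120, 0.0460, 0.0950, 0.1700, 0.2540, 0.3410, 0.4540, 0.6230, 0.7980, 1.0000
Σ (Xₖ−Xₖ₋₁)(Yₖ+Yₖ₋₁) = (1/10)(0.0120+0.0000) + (1/10)(0.0460+0.0120) + (1/10)(0.0950+0.0460) + (1/10)(0.1700+0.0950) + (1/10)(0.2540+0.1700) + (1/10)(0.3410+0.2540) + (1/10)(0.4540+0.3410) + (1/10)(0.6230+0.4540) + (1/10)(0.7980+0.6230) + (1/10)(1.0000+0.7980)
  = 0.0012 + 0.0058 + 0.0141 + 0.0265 + 0.0424 + 0.0595 + 0.0795 + 0.1077 + 0.1421 + 0.1798 = 0.6586
G = 1 − 0.6586 = 0.3414

0.341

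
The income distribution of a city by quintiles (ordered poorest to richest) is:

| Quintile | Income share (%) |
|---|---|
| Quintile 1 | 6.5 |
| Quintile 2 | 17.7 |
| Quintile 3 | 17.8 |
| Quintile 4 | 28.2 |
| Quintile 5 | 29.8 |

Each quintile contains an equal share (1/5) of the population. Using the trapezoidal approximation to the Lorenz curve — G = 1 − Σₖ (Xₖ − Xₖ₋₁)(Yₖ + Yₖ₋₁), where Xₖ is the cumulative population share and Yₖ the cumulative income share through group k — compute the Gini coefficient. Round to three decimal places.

0.228

Cumulative income shares Yₖ: 0.0650, 0.2420, 0.4200, 0.7020, 1.0000
Σ (Xₖ−Xₖ₋₁)(Yₖ+Yₖ₋₁) = (1/5)(0.0650+0.0000) + (1/5)(0.2420+0.0650) + (1/5)(0.4200+0.2420) + (1/5)(0.7020+0.4200) + (1/5)(1.0000+0.7020)
  = 0.0130 + 0.0614 + 0.1324 + 0.2244 + 0.3404 = 0.7716
G = 1 − 0.7716 = 0.2284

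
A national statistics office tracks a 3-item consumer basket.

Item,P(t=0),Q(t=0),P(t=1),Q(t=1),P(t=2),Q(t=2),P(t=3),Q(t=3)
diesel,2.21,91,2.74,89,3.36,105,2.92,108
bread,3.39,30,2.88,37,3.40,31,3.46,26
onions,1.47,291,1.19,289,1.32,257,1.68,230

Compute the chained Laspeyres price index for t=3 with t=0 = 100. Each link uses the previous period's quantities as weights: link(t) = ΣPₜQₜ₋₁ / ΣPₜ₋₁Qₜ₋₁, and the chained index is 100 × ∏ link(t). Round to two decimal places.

Link t=0→t=1:
ΣP(t=1)Q(t=0) = 2.74×91 + 2.88×30 + 1.19×291 = 249.34 + 86.4 + 346.29 = 682.03
ΣP(t=0)Q(t=0) = 2.21×91 + 3.39×30 + 1.47×291 = 201.11 + 101.7 + 427.77 = 730.58
link = 682.03/730.58 = 0.933546
Link t=1→t=2:
ΣP(t=2)Q(t=1) = 3.36×89 + 3.40×37 + 1.32×289 = 299.04 + 125.8 + 381.48 = 806.32
ΣP(t=1)Q(t=1) = 2.74×89 + 2.88×37 + 1.19×289 = 243.86 + 106.56 + 343.91 = 694.33
link = 806.32/694.33 = 1.161292
Link t=2→t=3:
ΣP(t=3)Q(t=2) = 2.92×105 + 3.46×31 + 1.68×257 = 306.6 + 107.26 + 431.76 = 845.62
ΣP(t=2)Q(t=2) = 3.36×105 + 3.40×31 + 1.32×257 = 352.8 + 105.4 + 339.24 = 797.44
link = 845.62/797.44 = 1.060418
Chained index = 100 × 0.933546 × 1.161292 × 1.060418 = 114.9620

114.96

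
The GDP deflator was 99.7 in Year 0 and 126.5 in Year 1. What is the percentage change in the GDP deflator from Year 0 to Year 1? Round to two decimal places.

26.88%

Change = (126.5 − 99.7) / 99.7 × 100
       = 26.8 / 99.7 × 100 = 26.8806%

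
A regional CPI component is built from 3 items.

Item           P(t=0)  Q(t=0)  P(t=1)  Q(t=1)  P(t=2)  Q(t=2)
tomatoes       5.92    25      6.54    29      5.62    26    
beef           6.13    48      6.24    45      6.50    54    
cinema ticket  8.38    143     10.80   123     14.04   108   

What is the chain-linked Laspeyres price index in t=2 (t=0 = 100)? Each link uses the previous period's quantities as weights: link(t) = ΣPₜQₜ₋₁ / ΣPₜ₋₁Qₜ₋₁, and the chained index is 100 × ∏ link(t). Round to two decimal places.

Link t=0→t=1:
ΣP(t=1)Q(t=0) = 6.54×25 + 6.24×48 + 10.80×143 = 163.5 + 299.52 + 1544.4 = 2007.42
ΣP(t=0)Q(t=0) = 5.92×25 + 6.13×48 + 8.38×143 = 148 + 294.24 + 1198.34 = 1640.58
link = 2007.42/1640.58 = 1.223604
Link t=1→t=2:
ΣP(t=2)Q(t=1) = 5.62×29 + 6.50×45 + 14.04×123 = 162.98 + 292.5 + 1726.92 = 2182.4
ΣP(t=1)Q(t=1) = 6.54×29 + 6.24×45 + 10.80×123 = 189.66 + 280.8 + 1328.4 = 1798.86
link = 2182.4/1798.86 = 1.213213
Chained index = 100 × 1.223604 × 1.213213 = 148.4492

148.45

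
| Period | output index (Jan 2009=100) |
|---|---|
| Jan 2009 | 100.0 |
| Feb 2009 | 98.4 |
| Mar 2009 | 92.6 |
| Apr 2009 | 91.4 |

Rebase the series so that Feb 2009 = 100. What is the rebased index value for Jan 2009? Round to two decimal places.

Rebased(Jan 2009) = 100.0 / 98.4 × 100 = 101.6260

101.63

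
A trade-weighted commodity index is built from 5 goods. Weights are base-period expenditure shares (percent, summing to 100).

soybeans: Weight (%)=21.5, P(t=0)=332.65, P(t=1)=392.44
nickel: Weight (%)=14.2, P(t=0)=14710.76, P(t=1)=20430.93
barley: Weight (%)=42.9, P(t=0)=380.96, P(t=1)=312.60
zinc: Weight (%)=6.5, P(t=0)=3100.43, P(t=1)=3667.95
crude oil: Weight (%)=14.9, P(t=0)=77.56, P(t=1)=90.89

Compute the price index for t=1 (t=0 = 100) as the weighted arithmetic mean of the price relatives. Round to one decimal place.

105.4

soybeans: 21.5 × (392.44/332.65) = 21.5 × 1.179738 = 25.3644
nickel: 14.2 × (20430.93/14710.76) = 14.2 × 1.388843 = 19.7216
barley: 42.9 × (312.60/380.96) = 42.9 × 0.820559 = 35.2020
zinc: 6.5 × (3667.95/3100.43) = 6.5 × 1.183046 = 7.6898
crude oil: 14.9 × (90.89/77.56) = 14.9 × 1.171867 = 17.4608
Index = Σ wᵢ·(p₁ᵢ/p₀ᵢ) = 25.3644 + 19.7216 + 35.2020 + 7.6898 + 17.4608 = 105.4385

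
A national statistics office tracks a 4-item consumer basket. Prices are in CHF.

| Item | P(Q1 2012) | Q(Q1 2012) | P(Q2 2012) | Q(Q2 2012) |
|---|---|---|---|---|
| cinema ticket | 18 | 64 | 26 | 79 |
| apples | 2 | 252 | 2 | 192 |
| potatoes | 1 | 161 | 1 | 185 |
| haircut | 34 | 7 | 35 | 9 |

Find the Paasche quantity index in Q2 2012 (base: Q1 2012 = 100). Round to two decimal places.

Paasche quantity index uses current-period prices as weights.
ΣP(Q2 2012)·Q(Q2 2012) = 26×79 + 2×192 + 1×185 + 35×9 = 2054 + 384 + 185 + 315 = 2938
ΣP(Q2 2012)·Q(Q1 2012) = 26×64 + 2×252 + 1×161 + 35×7 = 1664 + 504 + 161 + 245 = 2574
Index = 2938 / 2574 × 100 = 114.1414

114.14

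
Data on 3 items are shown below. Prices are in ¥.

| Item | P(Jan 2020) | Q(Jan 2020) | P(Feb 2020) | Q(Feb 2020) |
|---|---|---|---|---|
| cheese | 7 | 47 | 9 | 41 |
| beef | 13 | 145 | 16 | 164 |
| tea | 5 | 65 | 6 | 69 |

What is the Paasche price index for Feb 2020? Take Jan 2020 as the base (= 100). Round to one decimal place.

Paasche price index uses current-period quantities as weights.
ΣP(Feb 2020)·Q(Feb 2020) = 9×41 + 16×164 + 6×69 = 369 + 2624 + 414 = 3407
ΣP(Jan 2020)·Q(Feb 2020) = 7×41 + 13×164 + 5×69 = 287 + 2132 + 345 = 2764
Index = 3407 / 2764 × 100 = 123.2634

123.3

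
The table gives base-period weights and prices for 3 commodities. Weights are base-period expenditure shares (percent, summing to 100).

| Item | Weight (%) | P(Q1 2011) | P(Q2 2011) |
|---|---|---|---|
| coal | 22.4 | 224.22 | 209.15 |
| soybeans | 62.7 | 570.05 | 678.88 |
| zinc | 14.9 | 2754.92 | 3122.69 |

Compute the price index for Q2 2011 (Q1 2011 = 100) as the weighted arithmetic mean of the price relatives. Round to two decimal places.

112.45

coal: 22.4 × (209.15/224.22) = 22.4 × 0.932789 = 20.8945
soybeans: 62.7 × (678.88/570.05) = 62.7 × 1.190913 = 74.6702
zinc: 14.9 × (3122.69/2754.92) = 14.9 × 1.133496 = 16.8891
Index = Σ wᵢ·(p₁ᵢ/p₀ᵢ) = 20.8945 + 74.6702 + 16.8891 = 112.4538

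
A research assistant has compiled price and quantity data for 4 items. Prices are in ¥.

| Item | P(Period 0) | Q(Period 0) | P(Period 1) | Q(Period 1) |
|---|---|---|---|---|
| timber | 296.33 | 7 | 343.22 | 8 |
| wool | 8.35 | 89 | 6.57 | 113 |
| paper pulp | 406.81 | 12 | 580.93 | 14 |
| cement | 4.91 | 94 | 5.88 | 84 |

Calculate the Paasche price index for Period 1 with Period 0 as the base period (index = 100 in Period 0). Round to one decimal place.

Paasche price index uses current-period quantities as weights.
ΣP(Period 1)·Q(Period 1) = 343.22×8 + 6.57×113 + 580.93×14 + 5.88×84 = 2745.76 + 742.41 + 8133.02 + 493.92 = 12115.11
ΣP(Period 0)·Q(Period 1) = 296.33×8 + 8.35×113 + 406.81×14 + 4.91×84 = 2370.64 + 943.55 + 5695.34 + 412.44 = 9421.97
Index = 12115.11 / 9421.97 × 100 = 128.5836

128.6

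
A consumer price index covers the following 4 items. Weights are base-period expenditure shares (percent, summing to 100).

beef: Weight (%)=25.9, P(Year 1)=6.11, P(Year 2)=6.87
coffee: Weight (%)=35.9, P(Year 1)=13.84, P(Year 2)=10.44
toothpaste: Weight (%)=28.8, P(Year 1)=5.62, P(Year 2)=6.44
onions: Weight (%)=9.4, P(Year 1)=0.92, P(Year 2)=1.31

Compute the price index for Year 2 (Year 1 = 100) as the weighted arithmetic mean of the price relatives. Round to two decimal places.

102.59

beef: 25.9 × (6.87/6.11) = 25.9 × 1.124386 = 29.1216
coffee: 35.9 × (10.44/13.84) = 35.9 × 0.754335 = 27.0806
toothpaste: 28.8 × (6.44/5.62) = 28.8 × 1.145907 = 33.0021
onions: 9.4 × (1.31/0.92) = 9.4 × 1.423913 = 13.3848
Index = Σ wᵢ·(p₁ᵢ/p₀ᵢ) = 29.1216 + 27.0806 + 33.0021 + 13.3848 = 102.5892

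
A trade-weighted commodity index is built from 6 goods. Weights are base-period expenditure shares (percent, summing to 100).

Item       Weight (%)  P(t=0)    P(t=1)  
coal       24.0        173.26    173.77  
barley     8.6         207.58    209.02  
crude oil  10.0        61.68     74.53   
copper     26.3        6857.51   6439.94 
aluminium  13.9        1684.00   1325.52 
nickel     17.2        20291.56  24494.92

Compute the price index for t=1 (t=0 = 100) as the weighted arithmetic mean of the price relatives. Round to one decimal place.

101.2

coal: 24.0 × (173.77/173.26) = 24.0 × 1.002944 = 24.0706
barley: 8.6 × (209.02/207.58) = 8.6 × 1.006937 = 8.6597
crude oil: 10.0 × (74.53/61.68) = 10.0 × 1.208333 = 12.0833
copper: 26.3 × (6439.94/6857.51) = 26.3 × 0.939108 = 24.6985
aluminium: 13.9 × (1325.52/1684.00) = 13.9 × 0.787126 = 10.9410
nickel: 17.2 × (24494.92/20291.56) = 17.2 × 1.207148 = 20.7629
Index = Σ wᵢ·(p₁ᵢ/p₀ᵢ) = 24.0706 + 8.6597 + 12.0833 + 24.6985 + 10.9410 + 20.7629 = 101.2162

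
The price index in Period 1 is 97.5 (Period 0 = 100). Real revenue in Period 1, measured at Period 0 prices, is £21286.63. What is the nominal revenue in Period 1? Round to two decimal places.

Nominal = Real × (Index/100) = 21286.63 × (97.5/100)
        = 21286.63 × 0.975 = 20754.4643

20754.46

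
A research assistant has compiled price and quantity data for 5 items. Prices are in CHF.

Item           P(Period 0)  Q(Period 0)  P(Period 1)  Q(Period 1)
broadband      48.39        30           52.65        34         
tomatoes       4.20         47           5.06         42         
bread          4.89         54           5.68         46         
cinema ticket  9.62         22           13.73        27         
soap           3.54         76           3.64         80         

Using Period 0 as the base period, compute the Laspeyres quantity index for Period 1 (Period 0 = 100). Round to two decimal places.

Laspeyres quantity index uses base-period prices as weights.
ΣP(Period 0)·Q(Period 1) = 48.39×34 + 4.20×42 + 4.89×46 + 9.62×27 + 3.54×80 = 1645.26 + 176.4 + 224.94 + 259.74 + 283.2 = 2589.54
ΣP(Period 0)·Q(Period 0) = 48.39×30 + 4.20×47 + 4.89×54 + 9.62×22 + 3.54×76 = 1451.7 + 197.4 + 264.06 + 211.64 + 269.04 = 2393.84
Index = 2589.54 / 2393.84 × 100 = 108.1751

108.18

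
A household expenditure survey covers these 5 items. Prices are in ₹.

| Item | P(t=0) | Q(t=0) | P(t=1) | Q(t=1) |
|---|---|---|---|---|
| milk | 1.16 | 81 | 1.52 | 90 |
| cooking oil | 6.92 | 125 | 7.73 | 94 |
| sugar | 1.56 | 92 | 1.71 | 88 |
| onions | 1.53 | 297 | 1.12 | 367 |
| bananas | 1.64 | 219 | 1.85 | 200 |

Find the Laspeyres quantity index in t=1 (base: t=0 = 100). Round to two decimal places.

Laspeyres quantity index uses base-period prices as weights.
ΣP(t=0)·Q(t=1) = 1.16×90 + 6.92×94 + 1.56×88 + 1.53×367 + 1.64×200 = 104.4 + 650.48 + 137.28 + 561.51 + 328 = 1781.67
ΣP(t=0)·Q(t=0) = 1.16×81 + 6.92×125 + 1.56×92 + 1.53×297 + 1.64×219 = 93.96 + 865 + 143.52 + 454.41 + 359.16 = 1916.05
Index = 1781.67 / 1916.05 × 100 = 92.9866

92.99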